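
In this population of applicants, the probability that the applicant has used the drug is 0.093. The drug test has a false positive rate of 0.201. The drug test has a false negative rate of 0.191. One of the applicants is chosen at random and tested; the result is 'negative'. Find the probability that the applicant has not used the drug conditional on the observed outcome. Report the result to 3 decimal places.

P(¬H | E) ≈ 0.976

Write H for 'the applicant has used the drug'. Prior odds H:¬H = 0.093/0.907 = 0.10254. For the 'negative' outcome, the likelihood ratio is 0.191/0.799 = 0.23905.
Posterior odds = 0.10254 × 0.23905 = 0.024511, so P(H|E) = 0.024511/(1+0.024511) = 0.024. Then P(¬H|E) = 1 − 0.024 = 0.976.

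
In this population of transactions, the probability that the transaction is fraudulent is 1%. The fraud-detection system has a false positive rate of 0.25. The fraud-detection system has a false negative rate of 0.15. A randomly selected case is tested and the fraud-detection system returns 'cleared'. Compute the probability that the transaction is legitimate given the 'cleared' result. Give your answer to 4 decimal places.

P(¬H | E) ≈ 0.9980

Write H for 'the transaction is fraudulent'. Prior odds H:¬H = 0.01/0.99 = 0.010101. For the 'cleared' outcome, the likelihood ratio is 0.15/0.75 = 0.20000.
Posterior odds = 0.010101 × 0.20000 = 0.0020202, so P(H|E) = 0.0020202/(1+0.0020202) = 0.0020. Then P(¬H|E) = 1 − 0.0020 = 0.9980.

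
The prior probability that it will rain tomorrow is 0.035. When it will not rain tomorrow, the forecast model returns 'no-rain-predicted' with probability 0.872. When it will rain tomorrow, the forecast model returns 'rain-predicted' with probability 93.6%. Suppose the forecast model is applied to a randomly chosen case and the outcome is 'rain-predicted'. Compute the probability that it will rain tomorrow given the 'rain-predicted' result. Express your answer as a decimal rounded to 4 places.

Let H be the event that it will rain tomorrow. P(H) = 0.035, so P(¬H) = 0.965. With E the 'rain-predicted' result, P(E|H) = 0.936 and P(E|¬H) = 0.128.
P(E) = 0.936·0.035 + 0.128·0.965 = 0.032760 + 0.12352 = 0.15628.
By Bayes' theorem, P(H|E) = 0.032760 / 0.15628 = 0.2096.

P(H | E) ≈ 0.2096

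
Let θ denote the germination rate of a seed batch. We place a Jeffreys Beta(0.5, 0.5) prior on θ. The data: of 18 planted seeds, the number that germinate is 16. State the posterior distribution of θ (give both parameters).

Posterior: Beta(16.5, 2.5)

Observing 16 successes and 2 failures updates Beta(0.5, 0.5) by adding the success and failure counts to the two shape parameters: α = 0.5+16 = 16.5, β = 0.5+2 = 2.5.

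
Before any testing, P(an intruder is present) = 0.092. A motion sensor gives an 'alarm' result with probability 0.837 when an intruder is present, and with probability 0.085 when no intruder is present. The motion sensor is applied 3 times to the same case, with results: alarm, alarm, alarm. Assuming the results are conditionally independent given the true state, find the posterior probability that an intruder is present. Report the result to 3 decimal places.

With H the event that an intruder is present, the joint likelihood of the observed sequence is P(data|H) = 0.837·0.837·0.837 = 0.58638 and P(data|¬H) = 0.085·0.085·0.085 = 0.00061413.
Bayes: P(H|data) = 0.092·0.58638 / (0.092·0.58638 + 0.908·0.00061413) = 0.053947/0.054504 = 0.9898.

Posterior P(H) ≈ 0.990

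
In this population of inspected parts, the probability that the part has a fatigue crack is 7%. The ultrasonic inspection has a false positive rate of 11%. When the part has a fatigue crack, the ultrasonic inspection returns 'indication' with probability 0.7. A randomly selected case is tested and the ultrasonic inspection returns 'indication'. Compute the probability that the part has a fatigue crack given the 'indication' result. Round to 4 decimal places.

P(H | E) ≈ 0.3239

Let H be the event that the part has a fatigue crack. P(H) = 0.07, so P(¬H) = 0.93. With E the 'indication' result, P(E|H) = 0.7 and P(E|¬H) = 0.11.
P(E) = 0.7·0.07 + 0.11·0.93 = 0.049000 + 0.10230 = 0.15130.
By Bayes' theorem, P(H|E) = 0.049000 / 0.15130 = 0.3239.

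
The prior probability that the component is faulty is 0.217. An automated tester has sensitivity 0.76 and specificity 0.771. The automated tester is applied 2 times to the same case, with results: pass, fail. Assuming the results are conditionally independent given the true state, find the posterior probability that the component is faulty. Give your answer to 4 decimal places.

Let H be the event that the component is faulty; start with P(H) = 0.217. P('fail'|H) = 0.76, P('fail'|¬H) = 0.229.
Update on result 1 ('pass'): P(H) ← 0.24·0.2170 / (0.24·0.2170 + 0.771·0.7830) = 0.052080/0.65577 = 0.0794.
Update on result 2 ('fail'): P(H) ← 0.76·0.0794 / (0.76·0.0794 + 0.229·0.9206) = 0.060357/0.27117 = 0.2226.

Posterior P(H) ≈ 0.2226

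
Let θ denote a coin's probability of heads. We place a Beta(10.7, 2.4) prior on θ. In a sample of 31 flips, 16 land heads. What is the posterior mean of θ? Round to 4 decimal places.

Observing 16 successes and 15 failures updates Beta(10.7, 2.4) by adding the success and failure counts to the two shape parameters: α = 10.7+16 = 26.7, β = 2.4+15 = 17.4.
E[θ | data] = 26.7/(26.7+17.4) = 0.6054.

Posterior mean ≈ 0.6054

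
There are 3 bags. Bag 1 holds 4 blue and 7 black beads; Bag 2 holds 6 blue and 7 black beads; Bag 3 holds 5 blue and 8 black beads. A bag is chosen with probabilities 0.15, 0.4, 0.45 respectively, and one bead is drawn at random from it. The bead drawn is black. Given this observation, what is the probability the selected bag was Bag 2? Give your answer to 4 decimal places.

Posterior probability ≈ 0.3664

P(black|Bag 1) = 0.6364; P(black|Bag 2) = 0.5385; P(black|Bag 3) = 0.6154.
Prior × likelihood for each source: 0.15·0.6364=0.09545, 0.4·0.5385=0.2154, 0.45·0.6154=0.2769. Summing gives P(black) = 0.58776.
P(Bag 2 | black) = 0.2154 / 0.58776 = 0.3664.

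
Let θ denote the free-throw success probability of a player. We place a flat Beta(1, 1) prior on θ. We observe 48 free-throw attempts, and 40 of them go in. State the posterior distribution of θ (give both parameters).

The binomial likelihood is conjugate to the Beta prior: with 40 successes and 8 failures, the posterior is Beta(1+40, 1+8) = Beta(41, 9).

Posterior: Beta(41, 9)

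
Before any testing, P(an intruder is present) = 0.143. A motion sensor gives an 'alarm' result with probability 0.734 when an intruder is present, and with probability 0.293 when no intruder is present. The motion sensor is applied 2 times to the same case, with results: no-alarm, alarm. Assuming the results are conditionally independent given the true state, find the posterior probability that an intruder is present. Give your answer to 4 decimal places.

Posterior P(H) ≈ 0.1359

With H the event that an intruder is present, the joint likelihood of the observed sequence is P(data|H) = 0.266·0.734 = 0.19524 and P(data|¬H) = 0.707·0.293 = 0.20715.
Bayes: P(H|data) = 0.143·0.19524 / (0.143·0.19524 + 0.857·0.20715) = 0.027920/0.20545 = 0.1359.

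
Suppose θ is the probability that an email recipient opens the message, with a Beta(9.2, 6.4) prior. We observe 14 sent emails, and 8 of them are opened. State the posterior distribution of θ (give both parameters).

The binomial likelihood is conjugate to the Beta prior: with 8 successes and 6 failures, the posterior is Beta(9.2+8, 6.4+6) = Beta(17.2, 12.4).

Posterior: Beta(17.2, 12.4)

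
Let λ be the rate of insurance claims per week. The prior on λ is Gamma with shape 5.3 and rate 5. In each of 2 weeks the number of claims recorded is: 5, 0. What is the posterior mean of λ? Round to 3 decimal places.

Posterior mean ≈ 1.471

The Poisson likelihood adds the total count to the shape and the number of exposure periods to the rate. Here ∑xᵢ = 5 and n = 2, so shape 5.3→10.3 and rate 5→7.
Posterior mean = shape/rate = 10.3/7 = 1.471.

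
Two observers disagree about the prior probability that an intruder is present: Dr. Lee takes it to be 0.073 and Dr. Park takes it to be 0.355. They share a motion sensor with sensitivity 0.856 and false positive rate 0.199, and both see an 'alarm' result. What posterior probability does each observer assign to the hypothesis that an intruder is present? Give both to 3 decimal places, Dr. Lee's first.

P('+'|H) = 0.856, P('+'|¬H) = 0.199.
Dr. Lee: numerator 0.856·0.073 = 0.062488; evidence = 0.062488+0.199·0.927 = 0.24696; posterior = 0.253.
Dr. Park: numerator 0.856·0.355 = 0.30388; evidence = 0.30388+0.199·0.645 = 0.43223; posterior = 0.703.

Dr. Lee: 0.253; Dr. Park: 0.703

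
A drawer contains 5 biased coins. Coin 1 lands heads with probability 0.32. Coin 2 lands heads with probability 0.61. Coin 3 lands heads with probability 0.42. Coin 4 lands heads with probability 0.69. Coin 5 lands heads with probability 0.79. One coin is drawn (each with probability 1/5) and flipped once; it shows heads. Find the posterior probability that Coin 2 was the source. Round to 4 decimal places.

Tabulate prior·likelihood by source: [1] prior 0.2, lik 0.32, product 0.06400; [2] prior 0.2, lik 0.61, product 0.1220; [3] prior 0.2, lik 0.42, product 0.08400; [4] prior 0.2, lik 0.69, product 0.1380; [5] prior 0.2, lik 0.79, product 0.1580.
Normalizing constant = 0.56600; the posterior for Coin 2 is its product over the sum, 0.1220/0.56600 = 0.2155.

Posterior probability ≈ 0.2155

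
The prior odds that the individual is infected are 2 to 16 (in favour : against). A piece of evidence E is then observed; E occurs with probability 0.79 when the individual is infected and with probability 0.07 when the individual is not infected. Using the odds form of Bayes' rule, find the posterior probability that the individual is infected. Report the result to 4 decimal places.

Prior odds = 2/16 = 0.12500.
Likelihood ratio for E = 0.79/0.07 = 11.286.
Posterior odds = prior odds × LR = 1.4107.
Posterior probability = odds/(1+odds) = 1.4107/2.4107 = 0.5852.

Posterior probability ≈ 0.5852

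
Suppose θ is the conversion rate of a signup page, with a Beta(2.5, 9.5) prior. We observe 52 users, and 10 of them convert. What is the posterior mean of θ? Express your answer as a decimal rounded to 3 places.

The binomial likelihood is conjugate to the Beta prior: with 10 successes and 42 failures, the posterior is Beta(2.5+10, 9.5+42) = Beta(12.5, 51.5).
Posterior mean = α/(α+β) = 12.5/64 = 0.195.

Posterior mean ≈ 0.195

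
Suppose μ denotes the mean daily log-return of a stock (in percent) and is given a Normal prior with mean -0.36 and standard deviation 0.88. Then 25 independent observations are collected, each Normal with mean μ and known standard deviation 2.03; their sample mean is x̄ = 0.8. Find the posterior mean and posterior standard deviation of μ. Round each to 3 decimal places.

Posterior mean ≈ 0.596; posterior SD ≈ 0.369

With known σ, the Normal prior is conjugate. Weight on the data is w = (n/σ²)/(n/σ² + 1/τ₀²) = 6.06664/(6.06664+1.29132) = 0.82450.
Posterior mean = w·x̄ + (1−w)·μ₀ = 0.82450·0.8 + 0.17550·-0.36 = 0.596. Posterior variance = 1/(6.06664+1.29132) = 0.135907, so SD = 0.369.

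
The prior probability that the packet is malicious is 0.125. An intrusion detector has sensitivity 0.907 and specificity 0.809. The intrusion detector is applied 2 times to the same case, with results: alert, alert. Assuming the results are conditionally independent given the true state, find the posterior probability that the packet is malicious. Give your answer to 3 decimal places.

Posterior P(H) ≈ 0.763

With H the event that the packet is malicious, the joint likelihood of the observed sequence is P(data|H) = 0.907·0.907 = 0.82265 and P(data|¬H) = 0.191·0.191 = 0.036481.
Bayes: P(H|data) = 0.125·0.82265 / (0.125·0.82265 + 0.875·0.036481) = 0.10283/0.13475 = 0.7631.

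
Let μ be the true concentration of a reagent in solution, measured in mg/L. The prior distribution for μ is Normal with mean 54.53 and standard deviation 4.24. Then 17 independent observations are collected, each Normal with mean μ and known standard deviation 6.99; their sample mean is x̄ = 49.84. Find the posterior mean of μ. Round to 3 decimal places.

Posterior mean ≈ 50.486

Prior precision 1/τ₀² = 1/4.24² = 0.0556248; data precision n/σ² = 17/6.99² = 0.347932.
Posterior precision = 0.0556248 + 0.347932 = 0.403557.
Posterior mean = (0.0556248·54.53 + 0.347932·49.84) / 0.403557 = 50.486.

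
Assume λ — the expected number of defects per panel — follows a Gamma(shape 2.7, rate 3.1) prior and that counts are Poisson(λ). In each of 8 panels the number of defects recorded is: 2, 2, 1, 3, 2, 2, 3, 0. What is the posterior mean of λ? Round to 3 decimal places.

Posterior mean ≈ 1.595

Total count ∑xᵢ = 15 over n = 8 panels.
Gamma is conjugate to the Poisson likelihood: posterior is Gamma(shape = 2.7+15 = 17.7, rate = 3.1+8 = 11.1).
E[λ | data] = 17.7/11.1 = 1.595.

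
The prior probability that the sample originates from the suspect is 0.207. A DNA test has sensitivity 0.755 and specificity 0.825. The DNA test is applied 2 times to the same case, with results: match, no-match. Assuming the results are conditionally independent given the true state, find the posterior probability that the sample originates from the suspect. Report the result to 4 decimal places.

Let H be the event that the sample originates from the suspect; start with P(H) = 0.207. P('match'|H) = 0.755, P('match'|¬H) = 0.175.
Update on result 1 ('match'): P(H) ← 0.755·0.2070 / (0.755·0.2070 + 0.175·0.7930) = 0.15628/0.29506 = 0.5297.
Update on result 2 ('no-match'): P(H) ← 0.245·0.5297 / (0.245·0.5297 + 0.825·0.4703) = 0.12977/0.51779 = 0.2506.

Posterior P(H) ≈ 0.2506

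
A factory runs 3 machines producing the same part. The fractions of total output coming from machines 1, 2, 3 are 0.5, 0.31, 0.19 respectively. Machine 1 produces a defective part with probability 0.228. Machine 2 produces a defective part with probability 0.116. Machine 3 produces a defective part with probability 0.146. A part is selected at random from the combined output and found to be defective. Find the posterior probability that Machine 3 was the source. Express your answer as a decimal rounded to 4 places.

P(defective|M1) = 0.228; P(defective|M2) = 0.116; P(defective|M3) = 0.146.
Prior × likelihood for each source: 0.5·0.228=0.1140, 0.31·0.116=0.03596, 0.19·0.146=0.02774. Summing gives P(defective) = 0.17770.
P(Machine 3 | defective) = 0.02774 / 0.17770 = 0.1561.

Posterior probability ≈ 0.1561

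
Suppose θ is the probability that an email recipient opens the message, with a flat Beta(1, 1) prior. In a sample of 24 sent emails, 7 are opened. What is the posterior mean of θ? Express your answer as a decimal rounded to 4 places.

Posterior mean ≈ 0.3077

The binomial likelihood is conjugate to the Beta prior: with 7 successes and 17 failures, the posterior is Beta(1+7, 1+17) = Beta(8, 18).
Posterior mean = α/(α+β) = 8/26 = 0.3077.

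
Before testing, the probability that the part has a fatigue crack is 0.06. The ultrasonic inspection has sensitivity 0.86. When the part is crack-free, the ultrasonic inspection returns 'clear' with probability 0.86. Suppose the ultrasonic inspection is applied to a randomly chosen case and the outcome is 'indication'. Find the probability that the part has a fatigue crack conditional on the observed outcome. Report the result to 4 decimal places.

P(H | E) ≈ 0.2817

Write H for 'the part has a fatigue crack'. Prior odds H:¬H = 0.06/0.94 = 0.063830. For the 'indication' outcome, the likelihood ratio is 0.86/0.14 = 6.1429.
Posterior odds = 0.063830 × 6.1429 = 0.39210, so P(H|E) = 0.39210/(1+0.39210) = 0.2817.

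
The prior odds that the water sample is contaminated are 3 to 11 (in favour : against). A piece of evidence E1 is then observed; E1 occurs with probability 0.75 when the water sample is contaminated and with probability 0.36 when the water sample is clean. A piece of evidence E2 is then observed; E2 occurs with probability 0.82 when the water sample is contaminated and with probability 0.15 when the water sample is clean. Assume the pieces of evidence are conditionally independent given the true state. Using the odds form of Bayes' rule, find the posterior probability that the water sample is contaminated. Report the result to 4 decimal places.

Posterior probability ≈ 0.7565

Prior odds = 3/11 = 0.27273. In log-odds, ln(0.27273) = -1.2993.
Add log likelihood ratios: ln(2.0833) + ln(5.4667) = 2.4326.
Posterior log-odds = 1.1334, so posterior odds = exp(1.1334) = 3.1061. Converting, P(H|E) = 3.1061/4.1061 = 0.7565.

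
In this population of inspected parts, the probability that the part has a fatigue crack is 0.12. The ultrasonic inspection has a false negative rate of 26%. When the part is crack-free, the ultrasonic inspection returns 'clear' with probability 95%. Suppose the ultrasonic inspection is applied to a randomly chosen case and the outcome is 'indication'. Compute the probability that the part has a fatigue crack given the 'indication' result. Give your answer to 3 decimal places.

P(H | E) ≈ 0.669

Write H for 'the part has a fatigue crack'. Prior odds H:¬H = 0.12/0.88 = 0.13636. For the 'indication' outcome, the likelihood ratio is 0.74/0.05 = 14.800.
Posterior odds = 0.13636 × 14.800 = 2.0182, so P(H|E) = 2.0182/(1+2.0182) = 0.669.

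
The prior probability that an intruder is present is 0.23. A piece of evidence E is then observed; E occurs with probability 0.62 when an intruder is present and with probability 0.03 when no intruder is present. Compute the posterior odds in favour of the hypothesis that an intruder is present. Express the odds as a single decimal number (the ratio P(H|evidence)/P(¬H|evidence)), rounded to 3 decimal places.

Posterior odds ≈ 6.173

Prior odds = 0.23/(1−0.23) = 0.29870. In log-odds, ln(0.29870) = -1.2083.
Add log likelihood ratio: ln(20.667) = 3.0285.
Posterior log-odds = 1.8202, so posterior odds = exp(1.8202) = 6.1732.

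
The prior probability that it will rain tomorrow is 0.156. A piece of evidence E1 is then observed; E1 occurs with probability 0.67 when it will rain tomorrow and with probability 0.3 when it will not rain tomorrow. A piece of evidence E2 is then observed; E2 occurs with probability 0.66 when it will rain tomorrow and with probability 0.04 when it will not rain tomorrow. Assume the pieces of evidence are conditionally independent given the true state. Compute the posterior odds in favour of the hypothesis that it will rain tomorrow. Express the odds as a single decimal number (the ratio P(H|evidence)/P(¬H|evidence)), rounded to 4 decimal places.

Posterior odds ≈ 6.8111

Prior odds = 0.156/(1−0.156) = 0.18483. In log-odds, ln(0.18483) = -1.6883.
Add log likelihood ratios: ln(2.2333) + ln(16.500) = 3.6069.
Posterior log-odds = 1.9186, so posterior odds = exp(1.9186) = 6.8111.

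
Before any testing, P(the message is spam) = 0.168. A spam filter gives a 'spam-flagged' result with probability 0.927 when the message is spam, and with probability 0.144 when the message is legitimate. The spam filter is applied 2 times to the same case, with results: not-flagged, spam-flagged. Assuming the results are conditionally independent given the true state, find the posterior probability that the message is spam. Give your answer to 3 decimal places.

Posterior P(H) ≈ 0.100

Let H be the event that the message is spam; start with P(H) = 0.168. P('spam-flagged'|H) = 0.927, P('spam-flagged'|¬H) = 0.144.
Update on result 1 ('not-flagged'): P(H) ← 0.073·0.1680 / (0.073·0.1680 + 0.856·0.8320) = 0.012264/0.72446 = 0.0169.
Update on result 2 ('spam-flagged'): P(H) ← 0.927·0.0169 / (0.927·0.0169 + 0.144·0.9831) = 0.015693/0.15726 = 0.0998.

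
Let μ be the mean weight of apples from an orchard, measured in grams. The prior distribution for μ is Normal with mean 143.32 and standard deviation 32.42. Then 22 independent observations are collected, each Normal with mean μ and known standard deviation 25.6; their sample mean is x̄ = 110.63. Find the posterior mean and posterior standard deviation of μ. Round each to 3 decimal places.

Prior precision 1/τ₀² = 1/32.42² = 0.00095142; data precision n/σ² = 22/25.6² = 0.0335693.
Posterior precision = 0.00095142 + 0.0335693 = 0.0345208, giving posterior SD = 1/√0.0345208 = 5.382.
Posterior mean = (0.00095142·143.32 + 0.0335693·110.63) / 0.0345208 = 111.531.

Posterior mean ≈ 111.531; posterior SD ≈ 5.382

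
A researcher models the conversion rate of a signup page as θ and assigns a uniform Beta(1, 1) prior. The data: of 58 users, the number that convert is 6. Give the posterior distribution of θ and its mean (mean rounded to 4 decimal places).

Posterior: Beta(7, 53); mean ≈ 0.1167

The binomial likelihood is conjugate to the Beta prior: with 6 successes and 52 failures, the posterior is Beta(1+6, 1+52) = Beta(7, 53).
Posterior mean = α/(α+β) = 7/60 = 0.1167.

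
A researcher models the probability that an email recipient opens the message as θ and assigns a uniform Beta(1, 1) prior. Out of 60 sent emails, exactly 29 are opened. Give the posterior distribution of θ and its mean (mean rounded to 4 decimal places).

The binomial likelihood is conjugate to the Beta prior: with 29 successes and 31 failures, the posterior is Beta(1+29, 1+31) = Beta(30, 32).
Posterior mean = α/(α+β) = 30/62 = 0.4839.

Posterior: Beta(30, 32); mean ≈ 0.4839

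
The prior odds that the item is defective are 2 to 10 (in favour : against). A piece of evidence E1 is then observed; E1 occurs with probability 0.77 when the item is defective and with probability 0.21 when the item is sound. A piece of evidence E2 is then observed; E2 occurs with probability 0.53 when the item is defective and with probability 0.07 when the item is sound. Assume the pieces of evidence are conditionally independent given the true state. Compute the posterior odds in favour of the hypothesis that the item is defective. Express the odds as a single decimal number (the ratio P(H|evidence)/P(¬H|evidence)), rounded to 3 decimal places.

Prior odds = 2/10 = 0.20000. In log-odds, ln(0.20000) = -1.6094.
Add log likelihood ratios: ln(3.6667) + ln(7.5714) = 3.3237.
Posterior log-odds = 1.7142, so posterior odds = exp(1.7142) = 5.5524.

Posterior odds ≈ 5.552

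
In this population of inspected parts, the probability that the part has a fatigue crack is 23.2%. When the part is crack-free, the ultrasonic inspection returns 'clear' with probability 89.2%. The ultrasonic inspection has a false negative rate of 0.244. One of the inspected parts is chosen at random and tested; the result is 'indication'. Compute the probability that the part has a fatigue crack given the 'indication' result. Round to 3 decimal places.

P(H | E) ≈ 0.679

Write H for 'the part has a fatigue crack'. Prior odds H:¬H = 0.232/0.768 = 0.30208. For the 'indication' outcome, the likelihood ratio is 0.756/0.108 = 7.0000.
Posterior odds = 0.30208 × 7.0000 = 2.1146, so P(H|E) = 2.1146/(1+2.1146) = 0.679.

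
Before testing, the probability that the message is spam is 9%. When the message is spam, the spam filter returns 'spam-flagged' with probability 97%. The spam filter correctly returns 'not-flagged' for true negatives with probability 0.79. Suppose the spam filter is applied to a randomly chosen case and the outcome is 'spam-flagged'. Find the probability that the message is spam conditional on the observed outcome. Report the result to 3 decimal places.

P(H | E) ≈ 0.314

Let H be the event that the message is spam. P(H) = 0.09, so P(¬H) = 0.91. With E the 'spam-flagged' result, P(E|H) = 0.97 and P(E|¬H) = 0.21.
P(E) = 0.97·0.09 + 0.21·0.91 = 0.087300 + 0.19110 = 0.27840.
By Bayes' theorem, P(H|E) = 0.087300 / 0.27840 = 0.314.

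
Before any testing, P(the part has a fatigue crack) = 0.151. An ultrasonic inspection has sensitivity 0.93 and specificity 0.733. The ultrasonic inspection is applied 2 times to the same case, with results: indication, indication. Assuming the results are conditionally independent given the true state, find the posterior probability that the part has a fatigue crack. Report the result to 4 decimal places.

Posterior P(H) ≈ 0.6833

Let H be the event that the part has a fatigue crack; start with P(H) = 0.151. P('indication'|H) = 0.93, P('indication'|¬H) = 0.267.
Update on result 1 ('indication'): P(H) ← 0.93·0.1510 / (0.93·0.1510 + 0.267·0.8490) = 0.14043/0.36711 = 0.3825.
Update on result 2 ('indication'): P(H) ← 0.93·0.3825 / (0.93·0.3825 + 0.267·0.6175) = 0.35575/0.52061 = 0.6833.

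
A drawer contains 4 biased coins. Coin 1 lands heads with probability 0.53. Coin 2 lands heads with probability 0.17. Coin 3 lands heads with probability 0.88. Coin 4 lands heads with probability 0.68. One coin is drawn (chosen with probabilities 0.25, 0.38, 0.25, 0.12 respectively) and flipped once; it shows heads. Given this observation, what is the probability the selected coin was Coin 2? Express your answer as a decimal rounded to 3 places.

Posterior probability ≈ 0.130

Tabulate prior·likelihood by source: [1] prior 0.25, lik 0.53, product 0.1325; [2] prior 0.38, lik 0.17, product 0.06460; [3] prior 0.25, lik 0.88, product 0.2200; [4] prior 0.12, lik 0.68, product 0.08160.
Normalizing constant = 0.49870; the posterior for Coin 2 is its product over the sum, 0.06460/0.49870 = 0.130.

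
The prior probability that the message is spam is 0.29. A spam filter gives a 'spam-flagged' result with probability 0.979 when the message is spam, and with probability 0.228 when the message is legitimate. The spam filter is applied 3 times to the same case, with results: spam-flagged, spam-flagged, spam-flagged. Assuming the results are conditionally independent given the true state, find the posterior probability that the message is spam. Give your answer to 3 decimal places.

Posterior P(H) ≈ 0.970

Let H be the event that the message is spam; start with P(H) = 0.29. P('spam-flagged'|H) = 0.979, P('spam-flagged'|¬H) = 0.228.
Update on result 1 ('spam-flagged'): P(H) ← 0.979·0.2900 / (0.979·0.2900 + 0.228·0.7100) = 0.28391/0.44579 = 0.6369.
Update on result 2 ('spam-flagged'): P(H) ← 0.979·0.6369 / (0.979·0.6369 + 0.228·0.3631) = 0.62350/0.70629 = 0.8828.
Update on result 3 ('spam-flagged'): P(H) ← 0.979·0.8828 / (0.979·0.8828 + 0.228·0.1172) = 0.86424/0.89097 = 0.9700.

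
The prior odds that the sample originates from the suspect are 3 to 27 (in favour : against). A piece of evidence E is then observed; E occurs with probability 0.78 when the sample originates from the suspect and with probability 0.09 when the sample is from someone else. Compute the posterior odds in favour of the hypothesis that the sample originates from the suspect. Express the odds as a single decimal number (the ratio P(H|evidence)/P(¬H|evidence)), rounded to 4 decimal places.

Posterior odds ≈ 0.9630

Prior odds = 3/27 = 0.11111.
Likelihood ratio for E = 0.78/0.09 = 8.6667.
Posterior odds = prior odds × LR = 0.96296.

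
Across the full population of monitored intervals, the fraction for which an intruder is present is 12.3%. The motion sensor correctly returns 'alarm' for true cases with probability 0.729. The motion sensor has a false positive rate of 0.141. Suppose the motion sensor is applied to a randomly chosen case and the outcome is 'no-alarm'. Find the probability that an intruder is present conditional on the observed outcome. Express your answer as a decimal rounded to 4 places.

Write H for 'an intruder is present'. Prior odds H:¬H = 0.123/0.877 = 0.14025. For the 'no-alarm' outcome, the likelihood ratio is 0.271/0.859 = 0.31548.
Posterior odds = 0.14025 × 0.31548 = 0.044247, so P(H|E) = 0.044247/(1+0.044247) = 0.0424.

P(H | E) ≈ 0.0424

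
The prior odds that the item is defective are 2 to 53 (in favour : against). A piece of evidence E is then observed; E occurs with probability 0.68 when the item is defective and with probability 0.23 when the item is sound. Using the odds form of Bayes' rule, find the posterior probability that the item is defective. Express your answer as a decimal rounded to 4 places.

Posterior probability ≈ 0.1004

Prior odds = 2/53 = 0.037736. In log-odds, ln(0.037736) = -3.2771.
Add log likelihood ratio: ln(2.9565) = 1.0840.
Posterior log-odds = -2.1931, so posterior odds = exp(-2.1931) = 0.11157. Converting, P(H|E) = 0.11157/1.1116 = 0.1004.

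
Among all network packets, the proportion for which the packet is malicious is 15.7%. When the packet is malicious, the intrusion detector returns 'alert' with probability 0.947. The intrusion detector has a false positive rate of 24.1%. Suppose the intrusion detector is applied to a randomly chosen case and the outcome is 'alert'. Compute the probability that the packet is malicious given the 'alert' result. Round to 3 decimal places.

Let H be the event that the packet is malicious. P(H) = 0.157, so P(¬H) = 0.843. With E the 'alert' result, P(E|H) = 0.947 and P(E|¬H) = 0.241.
P(E) = 0.947·0.157 + 0.241·0.843 = 0.14868 + 0.20316 = 0.35184.
By Bayes' theorem, P(H|E) = 0.14868 / 0.35184 = 0.423.

P(H | E) ≈ 0.423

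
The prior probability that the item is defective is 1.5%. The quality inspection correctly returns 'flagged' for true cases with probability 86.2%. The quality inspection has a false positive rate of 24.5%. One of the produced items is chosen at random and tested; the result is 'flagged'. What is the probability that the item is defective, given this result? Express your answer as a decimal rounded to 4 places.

P(H | E) ≈ 0.0509

Let H be the event that the item is defective. P(H) = 0.015, so P(¬H) = 0.985. With E the 'flagged' result, P(E|H) = 0.862 and P(E|¬H) = 0.245.
P(E) = 0.862·0.015 + 0.245·0.985 = 0.012930 + 0.24132 = 0.25426.
By Bayes' theorem, P(H|E) = 0.012930 / 0.25426 = 0.0509.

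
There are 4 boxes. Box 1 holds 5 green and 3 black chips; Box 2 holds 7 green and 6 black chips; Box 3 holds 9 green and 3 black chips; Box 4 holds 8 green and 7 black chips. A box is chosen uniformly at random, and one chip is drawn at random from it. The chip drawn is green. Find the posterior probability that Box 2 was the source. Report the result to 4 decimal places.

Posterior probability ≈ 0.2201

Tabulate prior·likelihood by source: [1] prior 0.25, lik 0.625, product 0.1562; [2] prior 0.25, lik 0.5385, product 0.1346; [3] prior 0.25, lik 0.75, product 0.1875; [4] prior 0.25, lik 0.5333, product 0.1333.
Normalizing constant = 0.61170; the posterior for Box 2 is its product over the sum, 0.1346/0.61170 = 0.2201.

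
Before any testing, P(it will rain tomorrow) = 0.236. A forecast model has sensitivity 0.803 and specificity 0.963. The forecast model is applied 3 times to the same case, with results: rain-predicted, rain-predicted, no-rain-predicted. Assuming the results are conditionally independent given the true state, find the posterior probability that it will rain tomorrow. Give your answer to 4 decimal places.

Posterior P(H) ≈ 0.9675

Let H be the event that it will rain tomorrow; start with P(H) = 0.236. P('rain-predicted'|H) = 0.803, P('rain-predicted'|¬H) = 0.037.
Update on result 1 ('rain-predicted'): P(H) ← 0.803·0.2360 / (0.803·0.2360 + 0.037·0.7640) = 0.18951/0.21778 = 0.8702.
Update on result 2 ('rain-predicted'): P(H) ← 0.803·0.8702 / (0.803·0.8702 + 0.037·0.1298) = 0.69877/0.70357 = 0.9932.
Update on result 3 ('no-rain-predicted'): P(H) ← 0.197·0.9932 / (0.197·0.9932 + 0.963·0.0068) = 0.19566/0.20223 = 0.9675.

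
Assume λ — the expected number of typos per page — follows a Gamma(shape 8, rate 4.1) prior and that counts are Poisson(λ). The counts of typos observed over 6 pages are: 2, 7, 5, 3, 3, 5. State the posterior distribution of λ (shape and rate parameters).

Posterior: Gamma(shape=33, rate=10.1)

The Poisson likelihood adds the total count to the shape and the number of exposure periods to the rate. Here ∑xᵢ = 25 and n = 6, so shape 8→33 and rate 4.1→10.1.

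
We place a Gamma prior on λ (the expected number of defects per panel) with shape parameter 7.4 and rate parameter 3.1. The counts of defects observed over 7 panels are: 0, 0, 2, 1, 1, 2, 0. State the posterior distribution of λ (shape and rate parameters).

Posterior: Gamma(shape=13.4, rate=10.1)

Total count ∑xᵢ = 6 over n = 7 panels.
Gamma is conjugate to the Poisson likelihood: posterior is Gamma(shape = 7.4+6 = 13.4, rate = 3.1+7 = 10.1).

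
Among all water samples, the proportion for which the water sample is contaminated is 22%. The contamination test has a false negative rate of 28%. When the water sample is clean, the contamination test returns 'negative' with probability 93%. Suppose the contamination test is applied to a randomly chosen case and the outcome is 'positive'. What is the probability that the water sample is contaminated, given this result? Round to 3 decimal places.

P(H | E) ≈ 0.744

Let H be the event that the water sample is contaminated. P(H) = 0.22, so P(¬H) = 0.78. With E the 'positive' result, P(E|H) = 0.72 and P(E|¬H) = 0.07.
P(E) = 0.72·0.22 + 0.07·0.78 = 0.15840 + 0.054600 = 0.21300.
By Bayes' theorem, P(H|E) = 0.15840 / 0.21300 = 0.744.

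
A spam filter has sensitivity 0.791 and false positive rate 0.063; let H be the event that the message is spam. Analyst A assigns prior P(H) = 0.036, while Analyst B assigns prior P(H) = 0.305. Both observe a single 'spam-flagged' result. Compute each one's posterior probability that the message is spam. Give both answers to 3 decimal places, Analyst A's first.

Analyst A: 0.319; Analyst B: 0.846

The likelihood ratio for a 'spam-flagged' result is 0.791/0.063 = 12.556.
Analyst A: prior odds 0.036/0.964 = 0.037344; posterior odds 0.46888; posterior probability 0.319.
Analyst B: prior odds 0.305/0.695 = 0.43885; posterior odds 5.5100; posterior probability 0.846.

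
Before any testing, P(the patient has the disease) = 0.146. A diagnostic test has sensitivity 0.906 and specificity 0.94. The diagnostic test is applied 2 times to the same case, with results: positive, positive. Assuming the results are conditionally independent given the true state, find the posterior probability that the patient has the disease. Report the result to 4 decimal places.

With H the event that the patient has the disease, the joint likelihood of the observed sequence is P(data|H) = 0.906·0.906 = 0.82084 and P(data|¬H) = 0.06·0.06 = 0.0036000.
Bayes: P(H|data) = 0.146·0.82084 / (0.146·0.82084 + 0.854·0.0036000) = 0.11984/0.12292 = 0.9750.

Posterior P(H) ≈ 0.9750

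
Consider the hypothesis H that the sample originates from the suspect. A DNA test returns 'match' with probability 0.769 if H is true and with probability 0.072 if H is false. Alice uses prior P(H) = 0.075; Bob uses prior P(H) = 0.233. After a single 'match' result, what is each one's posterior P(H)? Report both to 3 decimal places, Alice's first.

Alice: 0.464; Bob: 0.764

P('+'|H) = 0.769, P('+'|¬H) = 0.072.
Alice: numerator 0.769·0.075 = 0.057675; evidence = 0.057675+0.072·0.925 = 0.12427; posterior = 0.464.
Bob: numerator 0.769·0.233 = 0.17918; evidence = 0.17918+0.072·0.767 = 0.23440; posterior = 0.764.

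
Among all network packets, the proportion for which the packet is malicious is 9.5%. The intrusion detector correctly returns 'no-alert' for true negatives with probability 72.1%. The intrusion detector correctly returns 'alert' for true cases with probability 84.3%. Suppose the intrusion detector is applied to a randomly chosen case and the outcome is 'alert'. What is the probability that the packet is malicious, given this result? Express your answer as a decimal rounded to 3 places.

P(H | E) ≈ 0.241

Write H for 'the packet is malicious'. Prior odds H:¬H = 0.095/0.905 = 0.10497. For the 'alert' outcome, the likelihood ratio is 0.843/0.279 = 3.0215.
Posterior odds = 0.10497 × 3.0215 = 0.31717, so P(H|E) = 0.31717/(1+0.31717) = 0.241.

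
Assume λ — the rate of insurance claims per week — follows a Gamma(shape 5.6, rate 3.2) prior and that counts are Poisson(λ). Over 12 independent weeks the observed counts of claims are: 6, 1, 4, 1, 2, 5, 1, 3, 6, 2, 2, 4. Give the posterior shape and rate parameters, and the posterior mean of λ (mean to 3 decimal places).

Posterior: Gamma(shape=42.6, rate=15.2); mean ≈ 2.803

Total count ∑xᵢ = 37 over n = 12 weeks.
Gamma is conjugate to the Poisson likelihood: posterior is Gamma(shape = 5.6+37 = 42.6, rate = 3.2+12 = 15.2).
Posterior mean = shape/rate = 42.6/15.2 = 2.803.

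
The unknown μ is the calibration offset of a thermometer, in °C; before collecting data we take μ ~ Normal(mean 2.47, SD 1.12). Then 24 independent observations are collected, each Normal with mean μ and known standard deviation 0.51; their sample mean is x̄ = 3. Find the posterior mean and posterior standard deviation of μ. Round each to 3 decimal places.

With known σ, the Normal prior is conjugate. Weight on the data is w = (n/σ²)/(n/σ² + 1/τ₀²) = 92.2722/(92.2722+0.797194) = 0.99143.
Posterior mean = w·x̄ + (1−w)·μ₀ = 0.99143·3 + 0.0085656·2.47 = 2.995. Posterior variance = 1/(92.2722+0.797194) = 0.0107447, so SD = 0.104.

Posterior mean ≈ 2.995; posterior SD ≈ 0.104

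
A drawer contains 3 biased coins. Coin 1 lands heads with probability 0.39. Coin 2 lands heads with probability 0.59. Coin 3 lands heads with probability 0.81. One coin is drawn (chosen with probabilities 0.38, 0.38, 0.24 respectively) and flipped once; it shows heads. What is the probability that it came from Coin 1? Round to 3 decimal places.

Posterior probability ≈ 0.261

Tabulate prior·likelihood by source: [1] prior 0.38, lik 0.39, product 0.1482; [2] prior 0.38, lik 0.59, product 0.2242; [3] prior 0.24, lik 0.81, product 0.1944.
Normalizing constant = 0.56680; the posterior for Coin 1 is its product over the sum, 0.1482/0.56680 = 0.261.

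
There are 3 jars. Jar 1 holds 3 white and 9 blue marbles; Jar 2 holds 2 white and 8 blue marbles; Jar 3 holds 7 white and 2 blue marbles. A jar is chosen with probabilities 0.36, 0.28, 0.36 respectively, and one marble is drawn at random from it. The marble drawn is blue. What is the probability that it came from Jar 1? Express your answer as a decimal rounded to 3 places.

Posterior probability ≈ 0.470

P(blue|Jar 1) = 0.75; P(blue|Jar 2) = 0.8; P(blue|Jar 3) = 0.2222.
Prior × likelihood for each source: 0.36·0.75=0.2700, 0.28·0.8=0.2240, 0.36·0.2222=0.08000. Summing gives P(blue) = 0.57400.
P(Jar 1 | blue) = 0.2700 / 0.57400 = 0.470.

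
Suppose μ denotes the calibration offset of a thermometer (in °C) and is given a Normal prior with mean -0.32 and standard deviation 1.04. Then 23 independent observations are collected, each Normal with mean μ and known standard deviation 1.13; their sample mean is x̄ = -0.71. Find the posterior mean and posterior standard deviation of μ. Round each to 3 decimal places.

Posterior mean ≈ -0.691; posterior SD ≈ 0.230

Prior precision 1/τ₀² = 1/1.04² = 0.924556; data precision n/σ² = 23/1.13² = 18.0124.
Posterior precision = 0.924556 + 18.0124 = 18.9369, giving posterior SD = 1/√18.9369 = 0.230.
Posterior mean = (0.924556·-0.32 + 18.0124·-0.71) / 18.9369 = -0.691.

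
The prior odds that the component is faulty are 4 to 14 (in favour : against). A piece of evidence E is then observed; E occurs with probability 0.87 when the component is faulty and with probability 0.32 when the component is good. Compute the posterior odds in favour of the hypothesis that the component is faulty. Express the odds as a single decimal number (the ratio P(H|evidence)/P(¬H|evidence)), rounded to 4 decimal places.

Posterior odds ≈ 0.7768

Prior odds = 4/14 = 0.28571. In log-odds, ln(0.28571) = -1.2528.
Add log likelihood ratio: ln(2.7188) = 1.0002.
Posterior log-odds = -0.25259, so posterior odds = exp(-0.25259) = 0.77679.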